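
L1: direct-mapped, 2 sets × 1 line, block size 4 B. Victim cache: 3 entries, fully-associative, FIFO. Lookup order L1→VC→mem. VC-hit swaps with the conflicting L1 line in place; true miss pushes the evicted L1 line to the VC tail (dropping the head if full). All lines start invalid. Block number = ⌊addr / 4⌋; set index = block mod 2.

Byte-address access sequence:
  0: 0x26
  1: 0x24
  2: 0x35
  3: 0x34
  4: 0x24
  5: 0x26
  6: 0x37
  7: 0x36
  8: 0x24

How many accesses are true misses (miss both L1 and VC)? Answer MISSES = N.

  [0] addr=0x26 blk=9 s=1: MISS | VC []
  [1] addr=0x24 blk=9 s=1: L1-HIT | VC []
  [2] addr=0x35 blk=13 s=1: MISS | VC [9]
  [3] addr=0x34 blk=13 s=1: L1-HIT | VC [9]
  [4] addr=0x24 blk=9 s=1: VC-HIT | VC [13]
  [5] addr=0x26 blk=9 s=1: L1-HIT | VC [13]
  [6] addr=0x37 blk=13 s=1: VC-HIT | VC [9]
  [7] addr=0x36 blk=13 s=1: L1-HIT | VC [9]
  [8] addr=0x24 blk=9 s=1: VC-HIT | VC [13]

MISSES = 2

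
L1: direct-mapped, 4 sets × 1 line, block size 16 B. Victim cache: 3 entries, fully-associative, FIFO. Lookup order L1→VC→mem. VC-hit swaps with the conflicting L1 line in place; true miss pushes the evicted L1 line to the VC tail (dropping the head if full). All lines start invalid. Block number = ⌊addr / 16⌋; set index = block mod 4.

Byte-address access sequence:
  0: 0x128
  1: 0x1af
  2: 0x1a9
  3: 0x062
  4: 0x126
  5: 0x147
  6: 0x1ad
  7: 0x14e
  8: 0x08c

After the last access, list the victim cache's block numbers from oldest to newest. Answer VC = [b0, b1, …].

VC = [6, 18, 20]

#0 0x128→b18/s2 MISS; vc=[]
#1 0x1af→b26/s2 MISS; vc=[18]
#2 0x1a9→b26/s2 L1-HIT; vc=[18]
#3 0x62→b6/s2 MISS; vc=[18,26]
#4 0x126→b18/s2 VC-HIT; vc=[6,26]
#5 0x147→b20/s0 MISS; vc=[6,26]
#6 0x1ad→b26/s2 VC-HIT; vc=[6,18]
#7 0x14e→b20/s0 L1-HIT; vc=[6,18]
#8 0x8c→b8/s0 MISS; vc=[6,18,20]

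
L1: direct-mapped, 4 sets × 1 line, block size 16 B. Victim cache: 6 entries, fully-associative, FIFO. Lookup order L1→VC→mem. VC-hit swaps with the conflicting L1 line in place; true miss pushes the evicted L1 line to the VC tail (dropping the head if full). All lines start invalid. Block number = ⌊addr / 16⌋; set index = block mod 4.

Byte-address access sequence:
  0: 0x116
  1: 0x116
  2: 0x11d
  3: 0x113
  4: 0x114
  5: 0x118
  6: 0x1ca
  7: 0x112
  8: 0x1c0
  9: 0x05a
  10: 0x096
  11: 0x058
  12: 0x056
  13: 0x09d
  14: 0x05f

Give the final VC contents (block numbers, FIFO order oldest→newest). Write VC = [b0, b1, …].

VC = [17, 9]

0: 0x116 (blk 17, set 1) → MISS  vc=[]
1: 0x116 (blk 17, set 1) → L1-HIT  vc=[]
2: 0x11d (blk 17, set 1) → L1-HIT  vc=[]
3: 0x113 (blk 17, set 1) → L1-HIT  vc=[]
4: 0x114 (blk 17, set 1) → L1-HIT  vc=[]
5: 0x118 (blk 17, set 1) → L1-HIT  vc=[]
6: 0x1ca (blk 28, set 0) → MISS  vc=[]
7: 0x112 (blk 17, set 1) → L1-HIT  vc=[]
8: 0x1c0 (blk 28, set 0) → L1-HIT  vc=[]
9: 0x5a (blk 5, set 1) → MISS  vc=[17]
10: 0x96 (blk 9, set 1) → MISS  vc=[17, 5]
11: 0x58 (blk 5, set 1) → VC-HIT  vc=[17, 9]
12: 0x56 (blk 5, set 1) → L1-HIT  vc=[17, 9]
13: 0x9d (blk 9, set 1) → VC-HIT  vc=[17, 5]
14: 0x5f (blk 5, set 1) → VC-HIT  vc=[17, 9]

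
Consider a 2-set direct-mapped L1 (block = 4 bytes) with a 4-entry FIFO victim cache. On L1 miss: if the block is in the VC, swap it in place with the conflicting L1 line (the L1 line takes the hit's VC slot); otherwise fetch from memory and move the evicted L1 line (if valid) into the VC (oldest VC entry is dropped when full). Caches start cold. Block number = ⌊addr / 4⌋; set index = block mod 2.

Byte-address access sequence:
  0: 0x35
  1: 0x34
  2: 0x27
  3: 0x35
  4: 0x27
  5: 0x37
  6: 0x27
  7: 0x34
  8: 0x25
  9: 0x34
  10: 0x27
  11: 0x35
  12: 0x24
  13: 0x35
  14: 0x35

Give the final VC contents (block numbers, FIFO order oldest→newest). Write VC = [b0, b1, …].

VC = [9]

0: 0x35 (blk 13, set 1) → MISS  vc=[]
1: 0x34 (blk 13, set 1) → L1-HIT  vc=[]
2: 0x27 (blk 9, set 1) → MISS  vc=[13]
3: 0x35 (blk 13, set 1) → VC-HIT  vc=[9]
4: 0x27 (blk 9, set 1) → VC-HIT  vc=[13]
5: 0x37 (blk 13, set 1) → VC-HIT  vc=[9]
6: 0x27 (blk 9, set 1) → VC-HIT  vc=[13]
7: 0x34 (blk 13, set 1) → VC-HIT  vc=[9]
8: 0x25 (blk 9, set 1) → VC-HIT  vc=[13]
9: 0x34 (blk 13, set 1) → VC-HIT  vc=[9]
10: 0x27 (blk 9, set 1) → VC-HIT  vc=[13]
11: 0x35 (blk 13, set 1) → VC-HIT  vc=[9]
12: 0x24 (blk 9, set 1) → VC-HIT  vc=[13]
13: 0x35 (blk 13, set 1) → VC-HIT  vc=[9]
14: 0x35 (blk 13, set 1) → L1-HIT  vc=[9]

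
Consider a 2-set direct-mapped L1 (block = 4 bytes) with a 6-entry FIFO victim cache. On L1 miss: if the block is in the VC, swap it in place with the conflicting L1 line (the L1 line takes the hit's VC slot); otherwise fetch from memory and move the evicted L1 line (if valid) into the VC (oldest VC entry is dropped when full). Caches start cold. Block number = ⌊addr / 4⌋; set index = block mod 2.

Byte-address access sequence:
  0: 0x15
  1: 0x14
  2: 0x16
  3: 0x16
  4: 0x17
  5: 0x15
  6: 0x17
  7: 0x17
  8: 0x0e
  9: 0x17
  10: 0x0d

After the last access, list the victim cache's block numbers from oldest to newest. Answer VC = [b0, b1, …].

  [0] addr=0x15 blk=5 s=1: MISS | VC []
  [1] addr=0x14 blk=5 s=1: L1-HIT | VC []
  [2] addr=0x16 blk=5 s=1: L1-HIT | VC []
  [3] addr=0x16 blk=5 s=1: L1-HIT | VC []
  [4] addr=0x17 blk=5 s=1: L1-HIT | VC []
  [5] addr=0x15 blk=5 s=1: L1-HIT | VC []
  [6] addr=0x17 blk=5 s=1: L1-HIT | VC []
  [7] addr=0x17 blk=5 s=1: L1-HIT | VC []
  [8] addr=0xe blk=3 s=1: MISS | VC [5]
  [9] addr=0x17 blk=5 s=1: VC-HIT | VC [3]
  [10] addr=0xd blk=3 s=1: VC-HIT | VC [5]

VC = [5]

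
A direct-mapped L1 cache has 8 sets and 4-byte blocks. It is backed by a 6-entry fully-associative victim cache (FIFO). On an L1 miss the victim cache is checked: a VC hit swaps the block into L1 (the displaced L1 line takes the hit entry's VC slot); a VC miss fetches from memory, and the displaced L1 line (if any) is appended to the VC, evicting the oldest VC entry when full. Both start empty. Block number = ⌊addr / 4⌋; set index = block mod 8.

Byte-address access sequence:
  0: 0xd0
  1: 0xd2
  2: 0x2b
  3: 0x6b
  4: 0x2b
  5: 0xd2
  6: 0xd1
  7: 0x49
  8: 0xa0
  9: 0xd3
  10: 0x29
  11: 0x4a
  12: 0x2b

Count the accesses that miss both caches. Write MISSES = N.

MISSES = 5

  [0] addr=0xd0 blk=52 s=4: MISS | VC []
  [1] addr=0xd2 blk=52 s=4: L1-HIT | VC []
  [2] addr=0x2b blk=10 s=2: MISS | VC []
  [3] addr=0x6b blk=26 s=2: MISS | VC [10]
  [4] addr=0x2b blk=10 s=2: VC-HIT | VC [26]
  [5] addr=0xd2 blk=52 s=4: L1-HIT | VC [26]
  [6] addr=0xd1 blk=52 s=4: L1-HIT | VC [26]
  [7] addr=0x49 blk=18 s=2: MISS | VC [26, 10]
  [8] addr=0xa0 blk=40 s=0: MISS | VC [26, 10]
  [9] addr=0xd3 blk=52 s=4: L1-HIT | VC [26, 10]
  [10] addr=0x29 blk=10 s=2: VC-HIT | VC [26, 18]
  [11] addr=0x4a blk=18 s=2: VC-HIT | VC [26, 10]
  [12] addr=0x2b blk=10 s=2: VC-HIT | VC [26, 18]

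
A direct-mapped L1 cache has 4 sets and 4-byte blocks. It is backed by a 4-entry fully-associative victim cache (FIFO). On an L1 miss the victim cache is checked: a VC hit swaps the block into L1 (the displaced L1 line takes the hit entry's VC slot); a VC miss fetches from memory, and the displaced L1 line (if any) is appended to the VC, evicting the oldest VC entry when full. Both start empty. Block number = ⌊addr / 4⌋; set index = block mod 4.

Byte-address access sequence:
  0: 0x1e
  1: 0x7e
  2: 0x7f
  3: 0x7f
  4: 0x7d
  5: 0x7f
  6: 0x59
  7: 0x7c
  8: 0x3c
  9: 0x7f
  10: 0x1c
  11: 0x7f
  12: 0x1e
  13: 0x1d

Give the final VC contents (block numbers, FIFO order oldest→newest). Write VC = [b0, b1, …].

VC = [31, 15]

0: 0x1e (blk 7, set 3) → MISS  vc=[]
1: 0x7e (blk 31, set 3) → MISS  vc=[7]
2: 0x7f (blk 31, set 3) → L1-HIT  vc=[7]
3: 0x7f (blk 31, set 3) → L1-HIT  vc=[7]
4: 0x7d (blk 31, set 3) → L1-HIT  vc=[7]
5: 0x7f (blk 31, set 3) → L1-HIT  vc=[7]
6: 0x59 (blk 22, set 2) → MISS  vc=[7]
7: 0x7c (blk 31, set 3) → L1-HIT  vc=[7]
8: 0x3c (blk 15, set 3) → MISS  vc=[7, 31]
9: 0x7f (blk 31, set 3) → VC-HIT  vc=[7, 15]
10: 0x1c (blk 7, set 3) → VC-HIT  vc=[31, 15]
11: 0x7f (blk 31, set 3) → VC-HIT  vc=[7, 15]
12: 0x1e (blk 7, set 3) → VC-HIT  vc=[31, 15]
13: 0x1d (blk 7, set 3) → L1-HIT  vc=[31, 15]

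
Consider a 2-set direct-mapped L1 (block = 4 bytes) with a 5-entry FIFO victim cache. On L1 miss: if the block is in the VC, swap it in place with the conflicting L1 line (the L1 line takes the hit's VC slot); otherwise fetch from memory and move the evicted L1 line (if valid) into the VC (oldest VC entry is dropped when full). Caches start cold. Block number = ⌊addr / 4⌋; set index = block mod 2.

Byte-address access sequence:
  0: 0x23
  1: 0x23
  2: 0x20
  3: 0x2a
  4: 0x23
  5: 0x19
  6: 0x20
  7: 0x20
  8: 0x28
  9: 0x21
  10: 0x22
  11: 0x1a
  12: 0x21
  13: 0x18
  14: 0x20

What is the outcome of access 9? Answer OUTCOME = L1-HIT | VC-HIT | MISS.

0: 0x23 (blk 8, set 0) → MISS  vc=[]
1: 0x23 (blk 8, set 0) → L1-HIT  vc=[]
2: 0x20 (blk 8, set 0) → L1-HIT  vc=[]
3: 0x2a (blk 10, set 0) → MISS  vc=[8]
4: 0x23 (blk 8, set 0) → VC-HIT  vc=[10]
5: 0x19 (blk 6, set 0) → MISS  vc=[10, 8]
6: 0x20 (blk 8, set 0) → VC-HIT  vc=[10, 6]
7: 0x20 (blk 8, set 0) → L1-HIT  vc=[10, 6]
8: 0x28 (blk 10, set 0) → VC-HIT  vc=[8, 6]
9: 0x21 (blk 8, set 0) → VC-HIT  vc=[10, 6]
10: 0x22 (blk 8, set 0) → L1-HIT  vc=[10, 6]
11: 0x1a (blk 6, set 0) → VC-HIT  vc=[10, 8]
12: 0x21 (blk 8, set 0) → VC-HIT  vc=[10, 6]
13: 0x18 (blk 6, set 0) → VC-HIT  vc=[10, 8]
14: 0x20 (blk 8, set 0) → VC-HIT  vc=[10, 6]

OUTCOME = VC-HIT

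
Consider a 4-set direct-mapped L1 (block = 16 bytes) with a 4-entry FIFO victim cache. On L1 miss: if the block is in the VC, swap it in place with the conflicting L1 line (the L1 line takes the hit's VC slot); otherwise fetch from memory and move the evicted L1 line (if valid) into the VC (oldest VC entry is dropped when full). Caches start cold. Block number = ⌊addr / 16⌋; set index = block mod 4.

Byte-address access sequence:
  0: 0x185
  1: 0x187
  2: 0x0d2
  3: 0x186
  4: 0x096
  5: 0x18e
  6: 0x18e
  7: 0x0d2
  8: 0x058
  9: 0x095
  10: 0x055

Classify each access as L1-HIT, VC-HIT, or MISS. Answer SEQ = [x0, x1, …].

SEQ = [MISS, L1-HIT, MISS, L1-HIT, MISS, L1-HIT, L1-HIT, VC-HIT, MISS, VC-HIT, VC-HIT]

  [0] addr=0x185 blk=24 s=0: MISS | VC []
  [1] addr=0x187 blk=24 s=0: L1-HIT | VC []
  [2] addr=0xd2 blk=13 s=1: MISS | VC []
  [3] addr=0x186 blk=24 s=0: L1-HIT | VC []
  [4] addr=0x96 blk=9 s=1: MISS | VC [13]
  [5] addr=0x18e blk=24 s=0: L1-HIT | VC [13]
  [6] addr=0x18e blk=24 s=0: L1-HIT | VC [13]
  [7] addr=0xd2 blk=13 s=1: VC-HIT | VC [9]
  [8] addr=0x58 blk=5 s=1: MISS | VC [9, 13]
  [9] addr=0x95 blk=9 s=1: VC-HIT | VC [5, 13]
  [10] addr=0x55 blk=5 s=1: VC-HIT | VC [9, 13]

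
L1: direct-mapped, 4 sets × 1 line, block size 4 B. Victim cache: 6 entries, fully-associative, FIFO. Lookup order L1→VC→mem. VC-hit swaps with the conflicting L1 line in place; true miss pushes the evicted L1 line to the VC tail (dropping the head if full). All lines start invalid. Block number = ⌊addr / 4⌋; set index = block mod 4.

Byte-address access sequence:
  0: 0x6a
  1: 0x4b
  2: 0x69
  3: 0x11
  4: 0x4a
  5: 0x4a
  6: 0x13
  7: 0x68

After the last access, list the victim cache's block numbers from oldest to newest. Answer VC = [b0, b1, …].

#0 0x6a→b26/s2 MISS; vc=[]
#1 0x4b→b18/s2 MISS; vc=[26]
#2 0x69→b26/s2 VC-HIT; vc=[18]
#3 0x11→b4/s0 MISS; vc=[18]
#4 0x4a→b18/s2 VC-HIT; vc=[26]
#5 0x4a→b18/s2 L1-HIT; vc=[26]
#6 0x13→b4/s0 L1-HIT; vc=[26]
#7 0x68→b26/s2 VC-HIT; vc=[18]

VC = [18]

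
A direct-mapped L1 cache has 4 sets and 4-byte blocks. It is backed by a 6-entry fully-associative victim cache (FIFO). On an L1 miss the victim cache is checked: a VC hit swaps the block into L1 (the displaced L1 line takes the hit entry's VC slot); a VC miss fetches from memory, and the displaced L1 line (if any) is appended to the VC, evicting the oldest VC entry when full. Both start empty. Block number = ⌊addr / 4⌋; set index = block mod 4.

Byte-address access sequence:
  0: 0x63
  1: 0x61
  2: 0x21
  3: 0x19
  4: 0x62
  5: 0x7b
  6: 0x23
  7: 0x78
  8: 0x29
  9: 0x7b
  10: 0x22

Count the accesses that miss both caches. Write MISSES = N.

#0 0x63→b24/s0 MISS; vc=[]
#1 0x61→b24/s0 L1-HIT; vc=[]
#2 0x21→b8/s0 MISS; vc=[24]
#3 0x19→b6/s2 MISS; vc=[24]
#4 0x62→b24/s0 VC-HIT; vc=[8]
#5 0x7b→b30/s2 MISS; vc=[8,6]
#6 0x23→b8/s0 VC-HIT; vc=[24,6]
#7 0x78→b30/s2 L1-HIT; vc=[24,6]
#8 0x29→b10/s2 MISS; vc=[24,6,30]
#9 0x7b→b30/s2 VC-HIT; vc=[24,6,10]
#10 0x22→b8/s0 L1-HIT; vc=[24,6,10]

MISSES = 5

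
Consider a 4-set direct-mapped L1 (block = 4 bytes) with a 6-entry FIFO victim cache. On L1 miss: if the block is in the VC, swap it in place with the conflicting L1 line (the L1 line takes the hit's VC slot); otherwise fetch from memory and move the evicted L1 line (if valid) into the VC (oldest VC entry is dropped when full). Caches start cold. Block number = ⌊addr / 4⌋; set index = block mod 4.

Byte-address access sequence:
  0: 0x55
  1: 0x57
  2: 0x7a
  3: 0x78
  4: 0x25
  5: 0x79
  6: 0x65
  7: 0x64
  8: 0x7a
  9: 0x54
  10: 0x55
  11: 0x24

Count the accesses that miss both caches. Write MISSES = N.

MISSES = 4

  [0] addr=0x55 blk=21 s=1: MISS | VC []
  [1] addr=0x57 blk=21 s=1: L1-HIT | VC []
  [2] addr=0x7a blk=30 s=2: MISS | VC []
  [3] addr=0x78 blk=30 s=2: L1-HIT | VC []
  [4] addr=0x25 blk=9 s=1: MISS | VC [21]
  [5] addr=0x79 blk=30 s=2: L1-HIT | VC [21]
  [6] addr=0x65 blk=25 s=1: MISS | VC [21, 9]
  [7] addr=0x64 blk=25 s=1: L1-HIT | VC [21, 9]
  [8] addr=0x7a blk=30 s=2: L1-HIT | VC [21, 9]
  [9] addr=0x54 blk=21 s=1: VC-HIT | VC [25, 9]
  [10] addr=0x55 blk=21 s=1: L1-HIT | VC [25, 9]
  [11] addr=0x24 blk=9 s=1: VC-HIT | VC [25, 21]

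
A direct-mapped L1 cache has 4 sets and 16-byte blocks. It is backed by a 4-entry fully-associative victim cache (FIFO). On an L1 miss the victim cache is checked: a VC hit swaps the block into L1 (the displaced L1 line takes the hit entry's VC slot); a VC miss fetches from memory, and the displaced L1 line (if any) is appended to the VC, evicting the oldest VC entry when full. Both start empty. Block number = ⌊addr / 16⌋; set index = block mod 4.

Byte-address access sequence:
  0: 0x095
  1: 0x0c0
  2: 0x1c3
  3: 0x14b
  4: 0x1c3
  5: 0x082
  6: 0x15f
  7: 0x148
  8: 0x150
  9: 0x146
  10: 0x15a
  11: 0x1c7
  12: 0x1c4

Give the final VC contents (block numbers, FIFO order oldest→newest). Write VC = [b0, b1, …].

VC = [12, 8, 20, 9]

#0 0x95→b9/s1 MISS; vc=[]
#1 0xc0→b12/s0 MISS; vc=[]
#2 0x1c3→b28/s0 MISS; vc=[12]
#3 0x14b→b20/s0 MISS; vc=[12,28]
#4 0x1c3→b28/s0 VC-HIT; vc=[12,20]
#5 0x82→b8/s0 MISS; vc=[12,20,28]
#6 0x15f→b21/s1 MISS; vc=[12,20,28,9]
#7 0x148→b20/s0 VC-HIT; vc=[12,8,28,9]
#8 0x150→b21/s1 L1-HIT; vc=[12,8,28,9]
#9 0x146→b20/s0 L1-HIT; vc=[12,8,28,9]
#10 0x15a→b21/s1 L1-HIT; vc=[12,8,28,9]
#11 0x1c7→b28/s0 VC-HIT; vc=[12,8,20,9]
#12 0x1c4→b28/s0 L1-HIT; vc=[12,8,20,9]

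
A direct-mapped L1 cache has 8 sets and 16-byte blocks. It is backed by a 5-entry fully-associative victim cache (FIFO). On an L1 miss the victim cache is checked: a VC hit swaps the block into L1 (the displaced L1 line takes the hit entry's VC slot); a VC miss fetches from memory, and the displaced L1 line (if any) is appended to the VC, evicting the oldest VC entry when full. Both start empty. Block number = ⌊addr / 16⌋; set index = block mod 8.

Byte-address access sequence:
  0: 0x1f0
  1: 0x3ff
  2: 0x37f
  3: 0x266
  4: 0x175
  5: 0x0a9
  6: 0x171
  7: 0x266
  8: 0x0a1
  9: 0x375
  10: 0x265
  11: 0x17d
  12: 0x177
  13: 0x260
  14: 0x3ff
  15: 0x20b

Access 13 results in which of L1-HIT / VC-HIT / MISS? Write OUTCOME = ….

OUTCOME = L1-HIT

#0 0x1f0→b31/s7 MISS; vc=[]
#1 0x3ff→b63/s7 MISS; vc=[31]
#2 0x37f→b55/s7 MISS; vc=[31,63]
#3 0x266→b38/s6 MISS; vc=[31,63]
#4 0x175→b23/s7 MISS; vc=[31,63,55]
#5 0xa9→b10/s2 MISS; vc=[31,63,55]
#6 0x171→b23/s7 L1-HIT; vc=[31,63,55]
#7 0x266→b38/s6 L1-HIT; vc=[31,63,55]
#8 0xa1→b10/s2 L1-HIT; vc=[31,63,55]
#9 0x375→b55/s7 VC-HIT; vc=[31,63,23]
#10 0x265→b38/s6 L1-HIT; vc=[31,63,23]
#11 0x17d→b23/s7 VC-HIT; vc=[31,63,55]
#12 0x177→b23/s7 L1-HIT; vc=[31,63,55]
#13 0x260→b38/s6 L1-HIT; vc=[31,63,55]
#14 0x3ff→b63/s7 VC-HIT; vc=[31,23,55]
#15 0x20b→b32/s0 MISS; vc=[31,23,55]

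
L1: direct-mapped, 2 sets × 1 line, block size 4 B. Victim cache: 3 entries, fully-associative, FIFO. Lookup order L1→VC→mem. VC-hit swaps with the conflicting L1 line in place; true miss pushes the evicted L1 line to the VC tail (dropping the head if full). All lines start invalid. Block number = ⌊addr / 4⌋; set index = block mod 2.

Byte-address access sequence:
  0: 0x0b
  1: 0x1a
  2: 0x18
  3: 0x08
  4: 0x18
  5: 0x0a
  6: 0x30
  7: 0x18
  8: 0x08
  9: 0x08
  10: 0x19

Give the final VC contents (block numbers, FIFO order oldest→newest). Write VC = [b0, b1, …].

VC = [12, 2]

0: 0xb (blk 2, set 0) → MISS  vc=[]
1: 0x1a (blk 6, set 0) → MISS  vc=[2]
2: 0x18 (blk 6, set 0) → L1-HIT  vc=[2]
3: 0x8 (blk 2, set 0) → VC-HIT  vc=[6]
4: 0x18 (blk 6, set 0) → VC-HIT  vc=[2]
5: 0xa (blk 2, set 0) → VC-HIT  vc=[6]
6: 0x30 (blk 12, set 0) → MISS  vc=[6, 2]
7: 0x18 (blk 6, set 0) → VC-HIT  vc=[12, 2]
8: 0x8 (blk 2, set 0) → VC-HIT  vc=[12, 6]
9: 0x8 (blk 2, set 0) → L1-HIT  vc=[12, 6]
10: 0x19 (blk 6, set 0) → VC-HIT  vc=[12, 2]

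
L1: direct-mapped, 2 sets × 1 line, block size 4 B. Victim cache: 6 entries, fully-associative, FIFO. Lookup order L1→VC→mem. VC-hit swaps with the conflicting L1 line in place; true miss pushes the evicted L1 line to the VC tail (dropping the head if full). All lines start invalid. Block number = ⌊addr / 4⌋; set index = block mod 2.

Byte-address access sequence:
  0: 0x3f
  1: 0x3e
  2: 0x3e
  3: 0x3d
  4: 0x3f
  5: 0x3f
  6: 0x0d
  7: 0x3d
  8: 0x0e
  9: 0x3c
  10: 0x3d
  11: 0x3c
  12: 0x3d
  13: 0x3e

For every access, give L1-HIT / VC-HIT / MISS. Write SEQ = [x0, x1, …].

#0 0x3f→b15/s1 MISS; vc=[]
#1 0x3e→b15/s1 L1-HIT; vc=[]
#2 0x3e→b15/s1 L1-HIT; vc=[]
#3 0x3d→b15/s1 L1-HIT; vc=[]
#4 0x3f→b15/s1 L1-HIT; vc=[]
#5 0x3f→b15/s1 L1-HIT; vc=[]
#6 0xd→b3/s1 MISS; vc=[15]
#7 0x3d→b15/s1 VC-HIT; vc=[3]
#8 0xe→b3/s1 VC-HIT; vc=[15]
#9 0x3c→b15/s1 VC-HIT; vc=[3]
#10 0x3d→b15/s1 L1-HIT; vc=[3]
#11 0x3c→b15/s1 L1-HIT; vc=[3]
#12 0x3d→b15/s1 L1-HIT; vc=[3]
#13 0x3e→b15/s1 L1-HIT; vc=[3]

SEQ = [MISS, L1-HIT, L1-HIT, L1-HIT, L1-HIT, L1-HIT, MISS, VC-HIT, VC-HIT, VC-HIT, L1-HIT, L1-HIT, L1-HIT, L1-HIT]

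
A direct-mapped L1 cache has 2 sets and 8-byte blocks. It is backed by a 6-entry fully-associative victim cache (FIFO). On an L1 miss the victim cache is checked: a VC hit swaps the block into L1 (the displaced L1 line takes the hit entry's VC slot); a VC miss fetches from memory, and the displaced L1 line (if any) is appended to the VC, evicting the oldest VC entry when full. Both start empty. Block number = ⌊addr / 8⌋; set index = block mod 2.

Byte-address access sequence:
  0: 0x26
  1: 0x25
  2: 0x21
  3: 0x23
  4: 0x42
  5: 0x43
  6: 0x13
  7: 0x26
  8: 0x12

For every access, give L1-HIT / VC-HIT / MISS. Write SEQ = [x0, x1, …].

SEQ = [MISS, L1-HIT, L1-HIT, L1-HIT, MISS, L1-HIT, MISS, VC-HIT, VC-HIT]

  [0] addr=0x26 blk=4 s=0: MISS | VC []
  [1] addr=0x25 blk=4 s=0: L1-HIT | VC []
  [2] addr=0x21 blk=4 s=0: L1-HIT | VC []
  [3] addr=0x23 blk=4 s=0: L1-HIT | VC []
  [4] addr=0x42 blk=8 s=0: MISS | VC [4]
  [5] addr=0x43 blk=8 s=0: L1-HIT | VC [4]
  [6] addr=0x13 blk=2 s=0: MISS | VC [4, 8]
  [7] addr=0x26 blk=4 s=0: VC-HIT | VC [2, 8]
  [8] addr=0x12 blk=2 s=0: VC-HIT | VC [4, 8]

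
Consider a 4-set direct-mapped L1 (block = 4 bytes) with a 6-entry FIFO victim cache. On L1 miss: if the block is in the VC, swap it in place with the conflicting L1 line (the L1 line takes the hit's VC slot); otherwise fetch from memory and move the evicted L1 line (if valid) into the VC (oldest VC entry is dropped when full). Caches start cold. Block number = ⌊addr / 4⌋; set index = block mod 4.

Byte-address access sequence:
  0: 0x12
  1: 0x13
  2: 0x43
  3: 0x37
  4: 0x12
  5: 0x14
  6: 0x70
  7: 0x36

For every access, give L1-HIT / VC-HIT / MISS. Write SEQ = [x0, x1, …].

SEQ = [MISS, L1-HIT, MISS, MISS, VC-HIT, MISS, MISS, VC-HIT]

0: 0x12 (blk 4, set 0) → MISS  vc=[]
1: 0x13 (blk 4, set 0) → L1-HIT  vc=[]
2: 0x43 (blk 16, set 0) → MISS  vc=[4]
3: 0x37 (blk 13, set 1) → MISS  vc=[4]
4: 0x12 (blk 4, set 0) → VC-HIT  vc=[16]
5: 0x14 (blk 5, set 1) → MISS  vc=[16, 13]
6: 0x70 (blk 28, set 0) → MISS  vc=[16, 13, 4]
7: 0x36 (blk 13, set 1) → VC-HIT  vc=[16, 5, 4]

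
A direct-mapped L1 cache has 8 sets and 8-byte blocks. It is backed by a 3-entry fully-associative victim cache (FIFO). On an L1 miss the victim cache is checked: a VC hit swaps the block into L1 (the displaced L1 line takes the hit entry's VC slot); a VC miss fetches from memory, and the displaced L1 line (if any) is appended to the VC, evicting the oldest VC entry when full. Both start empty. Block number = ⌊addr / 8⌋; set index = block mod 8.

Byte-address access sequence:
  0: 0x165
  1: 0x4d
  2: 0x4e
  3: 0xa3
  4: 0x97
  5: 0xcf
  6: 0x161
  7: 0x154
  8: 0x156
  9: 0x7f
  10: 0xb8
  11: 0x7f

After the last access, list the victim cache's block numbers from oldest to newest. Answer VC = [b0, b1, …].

#0 0x165→b44/s4 MISS; vc=[]
#1 0x4d→b9/s1 MISS; vc=[]
#2 0x4e→b9/s1 L1-HIT; vc=[]
#3 0xa3→b20/s4 MISS; vc=[44]
#4 0x97→b18/s2 MISS; vc=[44]
#5 0xcf→b25/s1 MISS; vc=[44,9]
#6 0x161→b44/s4 VC-HIT; vc=[20,9]
#7 0x154→b42/s2 MISS; vc=[20,9,18]
#8 0x156→b42/s2 L1-HIT; vc=[20,9,18]
#9 0x7f→b15/s7 MISS; vc=[20,9,18]
#10 0xb8→b23/s7 MISS; vc=[9,18,15]
#11 0x7f→b15/s7 VC-HIT; vc=[9,18,23]

VC = [9, 18, 23]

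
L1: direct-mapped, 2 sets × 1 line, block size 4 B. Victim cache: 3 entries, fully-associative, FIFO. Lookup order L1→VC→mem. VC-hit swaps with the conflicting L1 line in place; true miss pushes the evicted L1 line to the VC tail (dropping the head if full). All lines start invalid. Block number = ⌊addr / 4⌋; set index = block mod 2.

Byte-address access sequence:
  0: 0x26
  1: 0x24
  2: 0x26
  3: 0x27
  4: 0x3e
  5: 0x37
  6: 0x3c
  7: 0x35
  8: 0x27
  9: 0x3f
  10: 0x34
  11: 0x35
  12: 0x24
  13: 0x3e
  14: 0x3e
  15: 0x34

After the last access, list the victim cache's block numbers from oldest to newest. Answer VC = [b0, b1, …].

VC = [9, 15]

  [0] addr=0x26 blk=9 s=1: MISS | VC []
  [1] addr=0x24 blk=9 s=1: L1-HIT | VC []
  [2] addr=0x26 blk=9 s=1: L1-HIT | VC []
  [3] addr=0x27 blk=9 s=1: L1-HIT | VC []
  [4] addr=0x3e blk=15 s=1: MISS | VC [9]
  [5] addr=0x37 blk=13 s=1: MISS | VC [9, 15]
  [6] addr=0x3c blk=15 s=1: VC-HIT | VC [9, 13]
  [7] addr=0x35 blk=13 s=1: VC-HIT | VC [9, 15]
  [8] addr=0x27 blk=9 s=1: VC-HIT | VC [13, 15]
  [9] addr=0x3f blk=15 s=1: VC-HIT | VC [13, 9]
  [10] addr=0x34 blk=13 s=1: VC-HIT | VC [15, 9]
  [11] addr=0x35 blk=13 s=1: L1-HIT | VC [15, 9]
  [12] addr=0x24 blk=9 s=1: VC-HIT | VC [15, 13]
  [13] addr=0x3e blk=15 s=1: VC-HIT | VC [9, 13]
  [14] addr=0x3e blk=15 s=1: L1-HIT | VC [9, 13]
  [15] addr=0x34 blk=13 s=1: VC-HIT | VC [9, 15]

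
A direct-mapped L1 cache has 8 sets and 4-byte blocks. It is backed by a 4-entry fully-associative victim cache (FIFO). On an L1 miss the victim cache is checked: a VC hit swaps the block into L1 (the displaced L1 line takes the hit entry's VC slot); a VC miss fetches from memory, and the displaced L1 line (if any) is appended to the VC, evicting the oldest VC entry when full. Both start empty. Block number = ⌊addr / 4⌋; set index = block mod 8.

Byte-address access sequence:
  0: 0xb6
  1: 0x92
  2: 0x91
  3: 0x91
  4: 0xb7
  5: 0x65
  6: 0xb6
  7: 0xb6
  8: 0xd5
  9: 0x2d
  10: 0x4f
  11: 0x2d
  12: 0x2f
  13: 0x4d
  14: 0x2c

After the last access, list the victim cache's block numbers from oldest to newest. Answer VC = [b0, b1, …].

VC = [45, 19]

0: 0xb6 (blk 45, set 5) → MISS  vc=[]
1: 0x92 (blk 36, set 4) → MISS  vc=[]
2: 0x91 (blk 36, set 4) → L1-HIT  vc=[]
3: 0x91 (blk 36, set 4) → L1-HIT  vc=[]
4: 0xb7 (blk 45, set 5) → L1-HIT  vc=[]
5: 0x65 (blk 25, set 1) → MISS  vc=[]
6: 0xb6 (blk 45, set 5) → L1-HIT  vc=[]
7: 0xb6 (blk 45, set 5) → L1-HIT  vc=[]
8: 0xd5 (blk 53, set 5) → MISS  vc=[45]
9: 0x2d (blk 11, set 3) → MISS  vc=[45]
10: 0x4f (blk 19, set 3) → MISS  vc=[45, 11]
11: 0x2d (blk 11, set 3) → VC-HIT  vc=[45, 19]
12: 0x2f (blk 11, set 3) → L1-HIT  vc=[45, 19]
13: 0x4d (blk 19, set 3) → VC-HIT  vc=[45, 11]
14: 0x2c (blk 11, set 3) → VC-HIT  vc=[45, 19]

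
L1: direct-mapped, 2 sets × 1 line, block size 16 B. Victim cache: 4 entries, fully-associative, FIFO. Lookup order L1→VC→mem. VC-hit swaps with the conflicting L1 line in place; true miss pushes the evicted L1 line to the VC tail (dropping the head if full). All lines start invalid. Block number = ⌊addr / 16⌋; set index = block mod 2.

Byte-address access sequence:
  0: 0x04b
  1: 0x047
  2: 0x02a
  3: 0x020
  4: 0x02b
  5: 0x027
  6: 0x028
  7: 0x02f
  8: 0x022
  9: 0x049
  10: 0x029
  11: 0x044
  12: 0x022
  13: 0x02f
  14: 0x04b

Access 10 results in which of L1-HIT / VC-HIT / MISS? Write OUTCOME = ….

  [0] addr=0x4b blk=4 s=0: MISS | VC []
  [1] addr=0x47 blk=4 s=0: L1-HIT | VC []
  [2] addr=0x2a blk=2 s=0: MISS | VC [4]
  [3] addr=0x20 blk=2 s=0: L1-HIT | VC [4]
  [4] addr=0x2b blk=2 s=0: L1-HIT | VC [4]
  [5] addr=0x27 blk=2 s=0: L1-HIT | VC [4]
  [6] addr=0x28 blk=2 s=0: L1-HIT | VC [4]
  [7] addr=0x2f blk=2 s=0: L1-HIT | VC [4]
  [8] addr=0x22 blk=2 s=0: L1-HIT | VC [4]
  [9] addr=0x49 blk=4 s=0: VC-HIT | VC [2]
  [10] addr=0x29 blk=2 s=0: VC-HIT | VC [4]
  [11] addr=0x44 blk=4 s=0: VC-HIT | VC [2]
  [12] addr=0x22 blk=2 s=0: VC-HIT | VC [4]
  [13] addr=0x2f blk=2 s=0: L1-HIT | VC [4]
  [14] addr=0x4b blk=4 s=0: VC-HIT | VC [2]

OUTCOME = VC-HIT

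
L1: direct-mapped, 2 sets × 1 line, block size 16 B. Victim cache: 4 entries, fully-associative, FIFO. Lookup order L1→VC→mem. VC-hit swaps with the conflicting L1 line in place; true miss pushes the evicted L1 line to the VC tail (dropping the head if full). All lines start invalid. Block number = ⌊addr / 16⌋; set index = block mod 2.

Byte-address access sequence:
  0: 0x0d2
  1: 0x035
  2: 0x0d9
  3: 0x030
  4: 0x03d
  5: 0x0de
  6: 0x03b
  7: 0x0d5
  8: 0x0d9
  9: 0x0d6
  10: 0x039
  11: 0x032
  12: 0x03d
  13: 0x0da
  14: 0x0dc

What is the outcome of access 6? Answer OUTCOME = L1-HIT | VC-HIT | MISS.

0: 0xd2 (blk 13, set 1) → MISS  vc=[]
1: 0x35 (blk 3, set 1) → MISS  vc=[13]
2: 0xd9 (blk 13, set 1) → VC-HIT  vc=[3]
3: 0x30 (blk 3, set 1) → VC-HIT  vc=[13]
4: 0x3d (blk 3, set 1) → L1-HIT  vc=[13]
5: 0xde (blk 13, set 1) → VC-HIT  vc=[3]
6: 0x3b (blk 3, set 1) → VC-HIT  vc=[13]
7: 0xd5 (blk 13, set 1) → VC-HIT  vc=[3]
8: 0xd9 (blk 13, set 1) → L1-HIT  vc=[3]
9: 0xd6 (blk 13, set 1) → L1-HIT  vc=[3]
10: 0x39 (blk 3, set 1) → VC-HIT  vc=[13]
11: 0x32 (blk 3, set 1) → L1-HIT  vc=[13]
12: 0x3d (blk 3, set 1) → L1-HIT  vc=[13]
13: 0xda (blk 13, set 1) → VC-HIT  vc=[3]
14: 0xdc (blk 13, set 1) → L1-HIT  vc=[3]

OUTCOME = VC-HIT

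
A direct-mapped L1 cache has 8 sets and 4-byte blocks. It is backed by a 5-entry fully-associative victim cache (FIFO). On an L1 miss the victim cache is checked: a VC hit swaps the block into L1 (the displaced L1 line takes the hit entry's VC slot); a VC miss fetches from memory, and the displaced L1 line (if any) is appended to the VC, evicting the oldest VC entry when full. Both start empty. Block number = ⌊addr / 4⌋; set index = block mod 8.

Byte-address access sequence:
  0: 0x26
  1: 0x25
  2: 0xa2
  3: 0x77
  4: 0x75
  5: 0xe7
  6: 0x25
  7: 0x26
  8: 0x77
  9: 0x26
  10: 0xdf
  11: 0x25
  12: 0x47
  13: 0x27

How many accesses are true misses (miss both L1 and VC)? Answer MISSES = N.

#0 0x26→b9/s1 MISS; vc=[]
#1 0x25→b9/s1 L1-HIT; vc=[]
#2 0xa2→b40/s0 MISS; vc=[]
#3 0x77→b29/s5 MISS; vc=[]
#4 0x75→b29/s5 L1-HIT; vc=[]
#5 0xe7→b57/s1 MISS; vc=[9]
#6 0x25→b9/s1 VC-HIT; vc=[57]
#7 0x26→b9/s1 L1-HIT; vc=[57]
#8 0x77→b29/s5 L1-HIT; vc=[57]
#9 0x26→b9/s1 L1-HIT; vc=[57]
#10 0xdf→b55/s7 MISS; vc=[57]
#11 0x25→b9/s1 L1-HIT; vc=[57]
#12 0x47→b17/s1 MISS; vc=[57,9]
#13 0x27→b9/s1 VC-HIT; vc=[57,17]

MISSES = 6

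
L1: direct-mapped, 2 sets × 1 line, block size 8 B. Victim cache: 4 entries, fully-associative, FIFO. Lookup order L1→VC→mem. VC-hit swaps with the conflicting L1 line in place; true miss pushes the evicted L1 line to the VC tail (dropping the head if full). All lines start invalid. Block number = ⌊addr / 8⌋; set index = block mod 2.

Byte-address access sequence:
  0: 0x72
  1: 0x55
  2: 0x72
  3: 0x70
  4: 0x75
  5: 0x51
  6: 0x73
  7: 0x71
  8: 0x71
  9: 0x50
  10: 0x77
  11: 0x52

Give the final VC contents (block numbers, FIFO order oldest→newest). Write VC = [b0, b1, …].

VC = [14]

  [0] addr=0x72 blk=14 s=0: MISS | VC []
  [1] addr=0x55 blk=10 s=0: MISS | VC [14]
  [2] addr=0x72 blk=14 s=0: VC-HIT | VC [10]
  [3] addr=0x70 blk=14 s=0: L1-HIT | VC [10]
  [4] addr=0x75 blk=14 s=0: L1-HIT | VC [10]
  [5] addr=0x51 blk=10 s=0: VC-HIT | VC [14]
  [6] addr=0x73 blk=14 s=0: VC-HIT | VC [10]
  [7] addr=0x71 blk=14 s=0: L1-HIT | VC [10]
  [8] addr=0x71 blk=14 s=0: L1-HIT | VC [10]
  [9] addr=0x50 blk=10 s=0: VC-HIT | VC [14]
  [10] addr=0x77 blk=14 s=0: VC-HIT | VC [10]
  [11] addr=0x52 blk=10 s=0: VC-HIT | VC [14]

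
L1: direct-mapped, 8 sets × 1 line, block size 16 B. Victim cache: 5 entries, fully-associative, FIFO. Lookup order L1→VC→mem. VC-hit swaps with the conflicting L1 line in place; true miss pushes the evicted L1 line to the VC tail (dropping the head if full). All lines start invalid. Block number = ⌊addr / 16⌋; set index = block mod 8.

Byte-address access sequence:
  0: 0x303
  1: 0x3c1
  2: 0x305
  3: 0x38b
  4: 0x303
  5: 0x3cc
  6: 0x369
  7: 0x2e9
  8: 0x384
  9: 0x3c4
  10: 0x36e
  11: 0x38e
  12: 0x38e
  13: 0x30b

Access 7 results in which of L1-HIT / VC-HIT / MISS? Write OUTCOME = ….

  [0] addr=0x303 blk=48 s=0: MISS | VC []
  [1] addr=0x3c1 blk=60 s=4: MISS | VC []
  [2] addr=0x305 blk=48 s=0: L1-HIT | VC []
  [3] addr=0x38b blk=56 s=0: MISS | VC [48]
  [4] addr=0x303 blk=48 s=0: VC-HIT | VC [56]
  [5] addr=0x3cc blk=60 s=4: L1-HIT | VC [56]
  [6] addr=0x369 blk=54 s=6: MISS | VC [56]
  [7] addr=0x2e9 blk=46 s=6: MISS | VC [56, 54]
  [8] addr=0x384 blk=56 s=0: VC-HIT | VC [48, 54]
  [9] addr=0x3c4 blk=60 s=4: L1-HIT | VC [48, 54]
  [10] addr=0x36e blk=54 s=6: VC-HIT | VC [48, 46]
  [11] addr=0x38e blk=56 s=0: L1-HIT | VC [48, 46]
  [12] addr=0x38e blk=56 s=0: L1-HIT | VC [48, 46]
  [13] addr=0x30b blk=48 s=0: VC-HIT | VC [56, 46]

OUTCOME = MISS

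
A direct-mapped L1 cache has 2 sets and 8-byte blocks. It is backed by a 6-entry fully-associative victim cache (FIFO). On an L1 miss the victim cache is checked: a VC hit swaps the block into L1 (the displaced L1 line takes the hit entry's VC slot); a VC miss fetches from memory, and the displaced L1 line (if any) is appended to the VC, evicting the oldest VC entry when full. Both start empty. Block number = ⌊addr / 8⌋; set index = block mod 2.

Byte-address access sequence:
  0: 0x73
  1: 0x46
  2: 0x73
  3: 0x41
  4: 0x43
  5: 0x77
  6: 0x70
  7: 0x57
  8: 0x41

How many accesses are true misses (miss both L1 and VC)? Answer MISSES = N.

MISSES = 3

  [0] addr=0x73 blk=14 s=0: MISS | VC []
  [1] addr=0x46 blk=8 s=0: MISS | VC [14]
  [2] addr=0x73 blk=14 s=0: VC-HIT | VC [8]
  [3] addr=0x41 blk=8 s=0: VC-HIT | VC [14]
  [4] addr=0x43 blk=8 s=0: L1-HIT | VC [14]
  [5] addr=0x77 blk=14 s=0: VC-HIT | VC [8]
  [6] addr=0x70 blk=14 s=0: L1-HIT | VC [8]
  [7] addr=0x57 blk=10 s=0: MISS | VC [8, 14]
  [8] addr=0x41 blk=8 s=0: VC-HIT | VC [10, 14]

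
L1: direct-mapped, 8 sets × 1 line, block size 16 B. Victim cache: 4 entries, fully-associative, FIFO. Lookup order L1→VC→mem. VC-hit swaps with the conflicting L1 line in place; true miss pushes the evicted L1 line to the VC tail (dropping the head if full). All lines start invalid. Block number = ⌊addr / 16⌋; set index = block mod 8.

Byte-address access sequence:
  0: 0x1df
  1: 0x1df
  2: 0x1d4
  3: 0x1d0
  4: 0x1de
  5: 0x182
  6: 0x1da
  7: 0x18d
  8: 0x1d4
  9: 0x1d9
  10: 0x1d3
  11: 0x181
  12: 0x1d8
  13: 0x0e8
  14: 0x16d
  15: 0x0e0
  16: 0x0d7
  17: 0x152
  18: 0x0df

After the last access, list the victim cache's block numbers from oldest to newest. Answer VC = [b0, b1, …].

VC = [22, 29, 21]

#0 0x1df→b29/s5 MISS; vc=[]
#1 0x1df→b29/s5 L1-HIT; vc=[]
#2 0x1d4→b29/s5 L1-HIT; vc=[]
#3 0x1d0→b29/s5 L1-HIT; vc=[]
#4 0x1de→b29/s5 L1-HIT; vc=[]
#5 0x182→b24/s0 MISS; vc=[]
#6 0x1da→b29/s5 L1-HIT; vc=[]
#7 0x18d→b24/s0 L1-HIT; vc=[]
#8 0x1d4→b29/s5 L1-HIT; vc=[]
#9 0x1d9→b29/s5 L1-HIT; vc=[]
#10 0x1d3→b29/s5 L1-HIT; vc=[]
#11 0x181→b24/s0 L1-HIT; vc=[]
#12 0x1d8→b29/s5 L1-HIT; vc=[]
#13 0xe8→b14/s6 MISS; vc=[]
#14 0x16d→b22/s6 MISS; vc=[14]
#15 0xe0→b14/s6 VC-HIT; vc=[22]
#16 0xd7→b13/s5 MISS; vc=[22,29]
#17 0x152→b21/s5 MISS; vc=[22,29,13]
#18 0xdf→b13/s5 VC-HIT; vc=[22,29,21]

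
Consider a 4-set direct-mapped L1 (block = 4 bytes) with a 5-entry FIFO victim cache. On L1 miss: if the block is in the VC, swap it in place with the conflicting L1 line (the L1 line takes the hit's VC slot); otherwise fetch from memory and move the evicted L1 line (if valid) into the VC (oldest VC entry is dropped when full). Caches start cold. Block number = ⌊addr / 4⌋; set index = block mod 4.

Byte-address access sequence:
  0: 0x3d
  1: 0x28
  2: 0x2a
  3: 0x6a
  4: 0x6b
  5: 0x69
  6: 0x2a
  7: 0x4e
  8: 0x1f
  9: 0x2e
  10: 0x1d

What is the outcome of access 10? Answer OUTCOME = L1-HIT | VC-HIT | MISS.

OUTCOME = VC-HIT

  [0] addr=0x3d blk=15 s=3: MISS | VC []
  [1] addr=0x28 blk=10 s=2: MISS | VC []
  [2] addr=0x2a blk=10 s=2: L1-HIT | VC []
  [3] addr=0x6a blk=26 s=2: MISS | VC [10]
  [4] addr=0x6b blk=26 s=2: L1-HIT | VC [10]
  [5] addr=0x69 blk=26 s=2: L1-HIT | VC [10]
  [6] addr=0x2a blk=10 s=2: VC-HIT | VC [26]
  [7] addr=0x4e blk=19 s=3: MISS | VC [26, 15]
  [8] addr=0x1f blk=7 s=3: MISS | VC [26, 15, 19]
  [9] addr=0x2e blk=11 s=3: MISS | VC [26, 15, 19, 7]
  [10] addr=0x1d blk=7 s=3: VC-HIT | VC [26, 15, 19, 11]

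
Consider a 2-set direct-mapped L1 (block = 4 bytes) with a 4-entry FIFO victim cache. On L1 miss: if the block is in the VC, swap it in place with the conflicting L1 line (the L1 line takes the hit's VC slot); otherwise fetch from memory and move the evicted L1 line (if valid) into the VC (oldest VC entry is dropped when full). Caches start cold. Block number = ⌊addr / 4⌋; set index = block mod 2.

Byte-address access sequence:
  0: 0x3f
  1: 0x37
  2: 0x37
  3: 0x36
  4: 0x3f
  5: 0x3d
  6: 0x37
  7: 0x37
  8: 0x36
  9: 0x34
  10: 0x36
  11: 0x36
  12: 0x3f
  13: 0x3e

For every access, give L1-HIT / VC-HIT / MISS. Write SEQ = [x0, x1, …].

SEQ = [MISS, MISS, L1-HIT, L1-HIT, VC-HIT, L1-HIT, VC-HIT, L1-HIT, L1-HIT, L1-HIT, L1-HIT, L1-HIT, VC-HIT, L1-HIT]

  [0] addr=0x3f blk=15 s=1: MISS | VC []
  [1] addr=0x37 blk=13 s=1: MISS | VC [15]
  [2] addr=0x37 blk=13 s=1: L1-HIT | VC [15]
  [3] addr=0x36 blk=13 s=1: L1-HIT | VC [15]
  [4] addr=0x3f blk=15 s=1: VC-HIT | VC [13]
  [5] addr=0x3d blk=15 s=1: L1-HIT | VC [13]
  [6] addr=0x37 blk=13 s=1: VC-HIT | VC [15]
  [7] addr=0x37 blk=13 s=1: L1-HIT | VC [15]
  [8] addr=0x36 blk=13 s=1: L1-HIT | VC [15]
  [9] addr=0x34 blk=13 s=1: L1-HIT | VC [15]
  [10] addr=0x36 blk=13 s=1: L1-HIT | VC [15]
  [11] addr=0x36 blk=13 s=1: L1-HIT | VC [15]
  [12] addr=0x3f blk=15 s=1: VC-HIT | VC [13]
  [13] addr=0x3e blk=15 s=1: L1-HIT | VC [13]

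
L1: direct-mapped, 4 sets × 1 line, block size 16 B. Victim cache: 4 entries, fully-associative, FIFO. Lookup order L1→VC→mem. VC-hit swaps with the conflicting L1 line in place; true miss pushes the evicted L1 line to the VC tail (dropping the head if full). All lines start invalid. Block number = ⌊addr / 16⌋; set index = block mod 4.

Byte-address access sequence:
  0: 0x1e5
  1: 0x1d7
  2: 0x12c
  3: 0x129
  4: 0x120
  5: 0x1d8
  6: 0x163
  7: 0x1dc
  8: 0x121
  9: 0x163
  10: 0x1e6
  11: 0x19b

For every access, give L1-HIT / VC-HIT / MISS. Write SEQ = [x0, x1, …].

  [0] addr=0x1e5 blk=30 s=2: MISS | VC []
  [1] addr=0x1d7 blk=29 s=1: MISS | VC []
  [2] addr=0x12c blk=18 s=2: MISS | VC [30]
  [3] addr=0x129 blk=18 s=2: L1-HIT | VC [30]
  [4] addr=0x120 blk=18 s=2: L1-HIT | VC [30]
  [5] addr=0x1d8 blk=29 s=1: L1-HIT | VC [30]
  [6] addr=0x163 blk=22 s=2: MISS | VC [30, 18]
  [7] addr=0x1dc blk=29 s=1: L1-HIT | VC [30, 18]
  [8] addr=0x121 blk=18 s=2: VC-HIT | VC [30, 22]
  [9] addr=0x163 blk=22 s=2: VC-HIT | VC [30, 18]
  [10] addr=0x1e6 blk=30 s=2: VC-HIT | VC [22, 18]
  [11] addr=0x19b blk=25 s=1: MISS | VC [22, 18, 29]

SEQ = [MISS, MISS, MISS, L1-HIT, L1-HIT, L1-HIT, MISS, L1-HIT, VC-HIT, VC-HIT, VC-HIT, MISS]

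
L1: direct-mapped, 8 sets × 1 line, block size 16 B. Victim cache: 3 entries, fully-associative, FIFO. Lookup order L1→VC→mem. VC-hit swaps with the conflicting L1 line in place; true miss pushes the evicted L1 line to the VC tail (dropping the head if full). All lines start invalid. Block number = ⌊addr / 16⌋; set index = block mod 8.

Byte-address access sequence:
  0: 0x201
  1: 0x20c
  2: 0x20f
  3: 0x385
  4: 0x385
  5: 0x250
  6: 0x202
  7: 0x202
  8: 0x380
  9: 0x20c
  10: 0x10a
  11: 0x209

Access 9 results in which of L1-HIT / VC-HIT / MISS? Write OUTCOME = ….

  [0] addr=0x201 blk=32 s=0: MISS | VC []
  [1] addr=0x20c blk=32 s=0: L1-HIT | VC []
  [2] addr=0x20f blk=32 s=0: L1-HIT | VC []
  [3] addr=0x385 blk=56 s=0: MISS | VC [32]
  [4] addr=0x385 blk=56 s=0: L1-HIT | VC [32]
  [5] addr=0x250 blk=37 s=5: MISS | VC [32]
  [6] addr=0x202 blk=32 s=0: VC-HIT | VC [56]
  [7] addr=0x202 blk=32 s=0: L1-HIT | VC [56]
  [8] addr=0x380 blk=56 s=0: VC-HIT | VC [32]
  [9] addr=0x20c blk=32 s=0: VC-HIT | VC [56]
  [10] addr=0x10a blk=16 s=0: MISS | VC [56, 32]
  [11] addr=0x209 blk=32 s=0: VC-HIT | VC [56, 16]

OUTCOME = VC-HIT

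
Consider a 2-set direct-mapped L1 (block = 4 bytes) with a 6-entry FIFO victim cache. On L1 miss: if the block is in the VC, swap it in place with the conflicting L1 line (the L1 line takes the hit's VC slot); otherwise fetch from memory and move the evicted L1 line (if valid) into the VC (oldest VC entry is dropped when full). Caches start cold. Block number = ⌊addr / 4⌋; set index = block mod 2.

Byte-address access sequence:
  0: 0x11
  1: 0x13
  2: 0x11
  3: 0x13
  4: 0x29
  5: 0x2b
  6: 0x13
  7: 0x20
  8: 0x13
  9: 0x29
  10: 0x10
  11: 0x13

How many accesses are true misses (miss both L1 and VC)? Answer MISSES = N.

  [0] addr=0x11 blk=4 s=0: MISS | VC []
  [1] addr=0x13 blk=4 s=0: L1-HIT | VC []
  [2] addr=0x11 blk=4 s=0: L1-HIT | VC []
  [3] addr=0x13 blk=4 s=0: L1-HIT | VC []
  [4] addr=0x29 blk=10 s=0: MISS | VC [4]
  [5] addr=0x2b blk=10 s=0: L1-HIT | VC [4]
  [6] addr=0x13 blk=4 s=0: VC-HIT | VC [10]
  [7] addr=0x20 blk=8 s=0: MISS | VC [10, 4]
  [8] addr=0x13 blk=4 s=0: VC-HIT | VC [10, 8]
  [9] addr=0x29 blk=10 s=0: VC-HIT | VC [4, 8]
  [10] addr=0x10 blk=4 s=0: VC-HIT | VC [10, 8]
  [11] addr=0x13 blk=4 s=0: L1-HIT | VC [10, 8]

MISSES = 3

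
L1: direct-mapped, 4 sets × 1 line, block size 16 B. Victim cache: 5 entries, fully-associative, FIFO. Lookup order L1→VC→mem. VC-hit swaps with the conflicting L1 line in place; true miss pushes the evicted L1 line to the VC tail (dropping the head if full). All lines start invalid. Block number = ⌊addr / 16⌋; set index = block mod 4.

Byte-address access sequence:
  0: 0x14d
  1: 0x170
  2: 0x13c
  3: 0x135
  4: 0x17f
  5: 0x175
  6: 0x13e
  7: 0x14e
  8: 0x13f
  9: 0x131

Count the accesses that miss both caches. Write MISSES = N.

#0 0x14d→b20/s0 MISS; vc=[]
#1 0x170→b23/s3 MISS; vc=[]
#2 0x13c→b19/s3 MISS; vc=[23]
#3 0x135→b19/s3 L1-HIT; vc=[23]
#4 0x17f→b23/s3 VC-HIT; vc=[19]
#5 0x175→b23/s3 L1-HIT; vc=[19]
#6 0x13e→b19/s3 VC-HIT; vc=[23]
#7 0x14e→b20/s0 L1-HIT; vc=[23]
#8 0x13f→b19/s3 L1-HIT; vc=[23]
#9 0x131→b19/s3 L1-HIT; vc=[23]

MISSES = 3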